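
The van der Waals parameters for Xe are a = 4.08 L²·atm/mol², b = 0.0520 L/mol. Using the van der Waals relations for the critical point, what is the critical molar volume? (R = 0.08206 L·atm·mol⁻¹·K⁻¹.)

V_m,c ≈ 0.1560 L/mol

For a van der Waals gas, V_m,c = 3b.
V_m,c = 3×0.0520 = 0.1560 L/mol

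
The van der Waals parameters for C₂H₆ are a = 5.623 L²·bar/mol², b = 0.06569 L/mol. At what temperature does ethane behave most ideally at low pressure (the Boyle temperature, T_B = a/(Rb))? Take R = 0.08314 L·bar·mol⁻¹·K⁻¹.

T_B ≈ 1030 K

For a van der Waals gas the second virial coefficient B₂ = b − a/(RT) vanishes at T_B = a/(Rb).
T_B = 5.623/(0.08314×0.06569) = 5.623/0.0054615 = 1030 K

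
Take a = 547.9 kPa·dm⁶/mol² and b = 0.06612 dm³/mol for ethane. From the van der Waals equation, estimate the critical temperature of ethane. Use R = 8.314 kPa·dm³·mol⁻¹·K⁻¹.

T_c ≈ 295.3 K

For a van der Waals gas, T_c = 8a/(27Rb).
T_c = 8×547.9/(27×8.314×0.06612) = 4383.2/14.842 = 295.3 K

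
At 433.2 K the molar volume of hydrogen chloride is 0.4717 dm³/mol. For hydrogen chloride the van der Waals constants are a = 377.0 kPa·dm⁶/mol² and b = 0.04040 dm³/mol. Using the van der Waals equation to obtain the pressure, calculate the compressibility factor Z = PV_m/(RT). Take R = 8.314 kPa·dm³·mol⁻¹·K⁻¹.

Z ≈ 0.8718

P = RT/(V_m − b) − a/V_m² = (8.314)(433.2)/(0.4717 − 0.04040) − 377.0/(0.4717)²
  = 3601.6/0.43130 − 1694.4 = 8350.6 − 1694.4 = 6656.2 kPa
Z = PV_m/(RT) = (6656.2)(0.4717)/((8.314)(433.2)) = 3139.7/3601.6 = 0.8718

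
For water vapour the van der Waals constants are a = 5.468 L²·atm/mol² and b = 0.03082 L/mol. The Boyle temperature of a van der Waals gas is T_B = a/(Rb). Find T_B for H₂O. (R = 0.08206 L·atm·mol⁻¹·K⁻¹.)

T_B ≈ 2162 K

For a van der Waals gas the second virial coefficient B₂ = b − a/(RT) vanishes at T_B = a/(Rb).
T_B = 5.468/(0.08206×0.03082) = 5.468/0.0025291 = 2162 K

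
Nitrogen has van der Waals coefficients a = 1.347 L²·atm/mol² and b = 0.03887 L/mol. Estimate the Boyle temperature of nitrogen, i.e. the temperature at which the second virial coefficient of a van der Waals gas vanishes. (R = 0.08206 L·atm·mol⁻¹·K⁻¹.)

T_B ≈ 422.3 K

For a van der Waals gas the second virial coefficient B₂ = b − a/(RT) vanishes at T_B = a/(Rb).
T_B = 1.347/(0.08206×0.03887) = 1.347/0.0031897 = 422.3 K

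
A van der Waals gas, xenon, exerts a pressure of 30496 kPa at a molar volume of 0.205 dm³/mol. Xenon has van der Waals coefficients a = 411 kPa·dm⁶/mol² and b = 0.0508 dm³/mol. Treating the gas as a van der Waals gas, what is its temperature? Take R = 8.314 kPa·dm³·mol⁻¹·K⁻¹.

T = (P + a/V_m²)(V_m − b)/R
P + a/V_m² = 30496 + 411/(0.205)² = 40276 kPa
V_m − b = 0.205 − 0.0508 = 0.15420 dm³/mol
T = (40276)(0.15420)/8.314 = 747.0 K

T ≈ 747.0 K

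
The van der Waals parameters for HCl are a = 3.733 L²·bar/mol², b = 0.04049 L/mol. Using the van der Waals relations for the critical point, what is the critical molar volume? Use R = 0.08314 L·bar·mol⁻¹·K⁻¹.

For a van der Waals gas, V_m,c = 3b.
V_m,c = 3×0.04049 = 0.1215 L/mol

V_m,c ≈ 0.1215 L/mol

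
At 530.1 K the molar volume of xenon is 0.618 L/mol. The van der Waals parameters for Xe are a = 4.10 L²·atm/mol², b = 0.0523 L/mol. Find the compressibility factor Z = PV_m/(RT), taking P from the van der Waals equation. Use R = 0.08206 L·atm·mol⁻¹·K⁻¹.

P = RT/(V_m − b) − a/V_m² = (0.08206)(530.1)/(0.618 − 0.0523) − 4.10/(0.618)²
  = 43.500/0.56570 − 10.735 = 76.896 − 10.735 = 66.161 atm
Z = PV_m/(RT) = (66.161)(0.618)/((0.08206)(530.1)) = 40.887/43.500 = 0.9399

Z ≈ 0.9399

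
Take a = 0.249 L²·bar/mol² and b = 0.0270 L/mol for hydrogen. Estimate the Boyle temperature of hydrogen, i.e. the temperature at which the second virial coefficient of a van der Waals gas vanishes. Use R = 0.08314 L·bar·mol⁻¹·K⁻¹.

T_B ≈ 110.9 K

For a van der Waals gas the second virial coefficient B₂ = b − a/(RT) vanishes at T_B = a/(Rb).
T_B = 0.249/(0.08314×0.0270) = 0.249/0.0022448 = 110.9 K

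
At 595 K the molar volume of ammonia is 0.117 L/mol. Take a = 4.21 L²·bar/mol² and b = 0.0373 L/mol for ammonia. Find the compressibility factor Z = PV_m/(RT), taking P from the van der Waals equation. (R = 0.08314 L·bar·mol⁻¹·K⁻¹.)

P = RT/(V_m − b) − a/V_m² = (0.08314)(595)/(0.117 − 0.0373) − 4.21/(0.117)²
  = 49.468/0.079700 − 307.55 = 620.68 − 307.55 = 313.13 bar
Z = PV_m/(RT) = (313.13)(0.117)/((0.08314)(595)) = 36.636/49.468 = 0.7406

Z ≈ 0.7406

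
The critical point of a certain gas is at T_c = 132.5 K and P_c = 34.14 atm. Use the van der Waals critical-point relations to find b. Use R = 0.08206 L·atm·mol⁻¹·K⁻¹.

b ≈ 0.03981 L/mol

From T_c = 8a/(27Rb) and P_c = a/(27b²): b = R T_c/(8 P_c).
b = (0.08206)(132.5)/(8×34.14) = 10.873/273.12 = 0.03981 L/mol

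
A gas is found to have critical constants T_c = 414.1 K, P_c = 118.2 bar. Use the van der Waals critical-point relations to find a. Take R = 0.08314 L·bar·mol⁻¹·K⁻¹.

a ≈ 4.231 L²·bar/mol²

From T_c = 8a/(27Rb) and P_c = a/(27b²): a = 27 R² T_c²/(64 P_c).
a = 27×(0.08314)²×(414.1)²/(64×118.2) = 32003/7564.8 = 4.231 L²·bar/mol²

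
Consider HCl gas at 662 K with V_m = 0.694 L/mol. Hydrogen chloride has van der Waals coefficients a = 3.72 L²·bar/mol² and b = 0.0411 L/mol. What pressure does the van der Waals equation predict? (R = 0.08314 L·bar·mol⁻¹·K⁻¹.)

P ≈ 76.58 bar

P = RT/(V_m − b) − a/V_m²
RT/(V_m − b) = (0.08314)(662)/(0.694 − 0.0411) = 55.039/0.65290 = 84.299 bar
a/V_m² = 3.72/(0.694)² = 7.7237 bar
P = 84.299 − 7.7237 = 76.58 bar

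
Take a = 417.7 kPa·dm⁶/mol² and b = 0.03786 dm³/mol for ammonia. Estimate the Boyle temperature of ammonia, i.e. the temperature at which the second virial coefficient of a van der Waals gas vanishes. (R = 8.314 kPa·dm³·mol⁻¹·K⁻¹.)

For a van der Waals gas the second virial coefficient B₂ = b − a/(RT) vanishes at T_B = a/(Rb).
T_B = 417.7/(8.314×0.03786) = 417.7/0.31477 = 1327 K

T_B ≈ 1327 K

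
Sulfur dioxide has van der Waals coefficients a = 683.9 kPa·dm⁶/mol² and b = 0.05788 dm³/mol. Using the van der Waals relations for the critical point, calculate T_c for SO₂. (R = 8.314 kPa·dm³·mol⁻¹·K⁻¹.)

For a van der Waals gas, T_c = 8a/(27Rb).
T_c = 8×683.9/(27×8.314×0.05788) = 5471.2/12.993 = 421.1 K

T_c ≈ 421.1 K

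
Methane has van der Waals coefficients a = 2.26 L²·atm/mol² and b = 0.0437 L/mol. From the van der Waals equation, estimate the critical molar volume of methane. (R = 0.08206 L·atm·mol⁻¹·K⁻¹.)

For a van der Waals gas, V_m,c = 3b.
V_m,c = 3×0.0437 = 0.1311 L/mol

V_m,c ≈ 0.1311 L/mol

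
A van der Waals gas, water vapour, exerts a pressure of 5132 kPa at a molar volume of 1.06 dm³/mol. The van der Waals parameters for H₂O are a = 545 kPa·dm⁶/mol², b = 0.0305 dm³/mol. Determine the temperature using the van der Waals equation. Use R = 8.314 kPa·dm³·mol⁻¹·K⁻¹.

T = (P + a/V_m²)(V_m − b)/R
P + a/V_m² = 5132 + 545/(1.06)² = 5617.0 kPa
V_m − b = 1.06 − 0.0305 = 1.0295 dm³/mol
T = (5617.0)(1.0295)/8.314 = 695.5 K

T ≈ 695.5 K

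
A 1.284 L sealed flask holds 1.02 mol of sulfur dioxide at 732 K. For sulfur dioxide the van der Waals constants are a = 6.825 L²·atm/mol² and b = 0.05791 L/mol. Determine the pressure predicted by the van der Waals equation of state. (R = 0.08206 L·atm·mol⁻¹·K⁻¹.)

P = nRT/(V − nb) − a n²/V²
nRT/(V − nb) = (1.02)(0.08206)(732)/(1.284 − 1.02×0.05791) = 61.269/1.2249 = 50.020 atm
a n²/V² = (6.825)(1.02)²/(1.284)² = 4.3070 atm
P = 50.020 − 4.3070 = 45.71 atm

P ≈ 45.71 atm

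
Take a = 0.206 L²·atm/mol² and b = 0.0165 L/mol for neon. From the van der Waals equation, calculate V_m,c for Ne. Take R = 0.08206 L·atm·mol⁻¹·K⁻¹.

For a van der Waals gas, V_m,c = 3b.
V_m,c = 3×0.0165 = 0.04950 L/mol

V_m,c ≈ 0.04950 L/mol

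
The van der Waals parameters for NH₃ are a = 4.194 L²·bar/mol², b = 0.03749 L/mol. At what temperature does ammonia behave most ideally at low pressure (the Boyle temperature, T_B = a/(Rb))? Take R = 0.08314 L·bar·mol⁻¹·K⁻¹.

T_B ≈ 1346 K

For a van der Waals gas the second virial coefficient B₂ = b − a/(RT) vanishes at T_B = a/(Rb).
T_B = 4.194/(0.08314×0.03749) = 4.194/0.0031169 = 1346 K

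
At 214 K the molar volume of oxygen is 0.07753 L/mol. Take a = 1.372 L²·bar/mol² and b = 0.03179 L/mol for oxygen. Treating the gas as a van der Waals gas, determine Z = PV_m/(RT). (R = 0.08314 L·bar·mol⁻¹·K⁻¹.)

P = RT/(V_m − b) − a/V_m² = (0.08314)(214)/(0.07753 − 0.03179) − 1.372/(0.07753)²
  = 17.792/0.045740 − 228.25 = 388.98 − 228.25 = 160.73 bar
Z = PV_m/(RT) = (160.73)(0.07753)/((0.08314)(214)) = 12.461/17.792 = 0.7004

Z ≈ 0.7004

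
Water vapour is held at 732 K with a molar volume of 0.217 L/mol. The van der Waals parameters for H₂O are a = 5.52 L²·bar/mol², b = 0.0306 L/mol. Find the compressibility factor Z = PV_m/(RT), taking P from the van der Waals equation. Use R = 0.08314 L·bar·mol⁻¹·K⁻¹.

Z ≈ 0.7462

P = RT/(V_m − b) − a/V_m² = (0.08314)(732)/(0.217 − 0.0306) − 5.52/(0.217)²
  = 60.858/0.18640 − 117.22 = 326.49 − 117.22 = 209.27 bar
Z = PV_m/(RT) = (209.27)(0.217)/((0.08314)(732)) = 45.412/60.858 = 0.7462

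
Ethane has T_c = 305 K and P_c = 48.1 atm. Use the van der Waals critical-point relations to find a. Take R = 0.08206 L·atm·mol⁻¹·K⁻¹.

From T_c = 8a/(27Rb) and P_c = a/(27b²): a = 27 R² T_c²/(64 P_c).
a = 27×(0.08206)²×(305)²/(64×48.1) = 16913/3078.4 = 5.494 L²·atm/mol²

a ≈ 5.494 L²·atm/mol²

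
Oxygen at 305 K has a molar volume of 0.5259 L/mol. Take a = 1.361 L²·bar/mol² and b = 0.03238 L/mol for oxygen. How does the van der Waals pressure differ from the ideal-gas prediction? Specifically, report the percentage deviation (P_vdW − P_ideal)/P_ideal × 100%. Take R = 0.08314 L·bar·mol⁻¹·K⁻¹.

-3.64 %

Ideal: P_ideal = RT/V_m = (0.08314)(305)/0.5259 = 48.2177 bar
vdW: P = RT/(V_m − b) − a/V_m² = 25.3577/0.493520 − 1.361/0.276571 = 51.3813 − 4.92098 = 46.4603 bar
% deviation = (46.4603 − 48.2177)/48.2177 × 100% = -3.64%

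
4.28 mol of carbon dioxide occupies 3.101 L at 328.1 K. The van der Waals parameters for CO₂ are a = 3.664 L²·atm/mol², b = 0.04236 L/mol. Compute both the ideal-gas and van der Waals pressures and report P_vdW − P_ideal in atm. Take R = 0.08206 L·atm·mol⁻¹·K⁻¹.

Ideal: P_ideal = nRT/V = (4.28)(0.08206)(328.1)/3.101 = 37.1603 atm
vdW: P = nRT/(V − nb) − a n²/V² = 115.234/2.91970 − 67.1186/9.61620 = 39.4678 − 6.97974 = 32.4881 atm
ΔP = 32.4881 − 37.1603 = -4.672 atm

ΔP ≈ -4.672 atm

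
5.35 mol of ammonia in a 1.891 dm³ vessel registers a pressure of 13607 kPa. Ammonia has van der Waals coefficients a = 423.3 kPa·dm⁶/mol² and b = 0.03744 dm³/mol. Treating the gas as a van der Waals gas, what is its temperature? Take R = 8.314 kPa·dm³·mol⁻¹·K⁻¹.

T ≈ 646.0 K

T = (P + a n²/V²)(V − nb)/(nR)
P + a n²/V² = 13607 + (423.3)(5.35)²/(1.891)² = 16995 kPa
V − nb = 1.891 − (5.35)(0.03744) = 1.6907 dm³
T = (16995)(1.6907)/((5.35)(8.314)) = 646.0 K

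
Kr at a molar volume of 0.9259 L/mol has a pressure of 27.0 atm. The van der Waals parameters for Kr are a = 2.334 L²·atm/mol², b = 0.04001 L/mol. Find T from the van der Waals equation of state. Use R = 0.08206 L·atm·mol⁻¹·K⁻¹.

T = (P + a/V_m²)(V_m − b)/R
P + a/V_m² = 27.0 + 2.334/(0.9259)² = 29.723 atm
V_m − b = 0.9259 − 0.04001 = 0.88589 L/mol
T = (29.723)(0.88589)/0.08206 = 320.9 K

T ≈ 320.9 K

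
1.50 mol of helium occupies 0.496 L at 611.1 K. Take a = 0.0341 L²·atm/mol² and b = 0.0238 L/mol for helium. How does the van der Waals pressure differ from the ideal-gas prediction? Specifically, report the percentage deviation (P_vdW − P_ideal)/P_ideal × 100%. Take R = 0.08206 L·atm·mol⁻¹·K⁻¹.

7.55 %

Ideal: P_ideal = nRT/V = (1.50)(0.08206)(611.1)/0.496 = 151.654 atm
vdW: P = nRT/(V − nb) − a n²/V² = 75.2203/0.460300 − 0.0767250/0.246016 = 163.416 − 0.311870 = 163.104 atm
% deviation = (163.104 − 151.654)/151.654 × 100% = 7.55%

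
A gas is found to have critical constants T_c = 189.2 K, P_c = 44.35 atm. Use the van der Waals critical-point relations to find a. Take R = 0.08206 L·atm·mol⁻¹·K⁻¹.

a ≈ 2.293 L²·atm/mol²

From T_c = 8a/(27Rb) and P_c = a/(27b²): a = 27 R² T_c²/(64 P_c).
a = 27×(0.08206)²×(189.2)²/(64×44.35) = 6508.3/2838.4 = 2.293 L²·atm/mol²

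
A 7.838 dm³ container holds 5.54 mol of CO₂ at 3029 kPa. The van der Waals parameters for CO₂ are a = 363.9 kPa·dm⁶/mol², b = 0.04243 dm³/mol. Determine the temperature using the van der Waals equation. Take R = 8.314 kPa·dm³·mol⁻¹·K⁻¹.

T = (P + a n²/V²)(V − nb)/(nR)
P + a n²/V² = 3029 + (363.9)(5.54)²/(7.838)² = 3210.8 kPa
V − nb = 7.838 − (5.54)(0.04243) = 7.6029 dm³
T = (3210.8)(7.6029)/((5.54)(8.314)) = 530.0 K

T ≈ 530.0 K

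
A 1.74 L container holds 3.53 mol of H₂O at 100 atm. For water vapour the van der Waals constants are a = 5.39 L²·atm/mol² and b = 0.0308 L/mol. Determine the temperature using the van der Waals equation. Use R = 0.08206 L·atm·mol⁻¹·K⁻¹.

T = (P + a n²/V²)(V − nb)/(nR)
P + a n²/V² = 100 + (5.39)(3.53)²/(1.74)² = 122.18 atm
V − nb = 1.74 − (3.53)(0.0308) = 1.6313 L
T = (122.18)(1.6313)/((3.53)(0.08206)) = 688.1 K

T ≈ 688.1 K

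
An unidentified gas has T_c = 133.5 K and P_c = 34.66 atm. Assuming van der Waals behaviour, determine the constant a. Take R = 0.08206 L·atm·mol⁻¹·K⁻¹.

a ≈ 1.461 L²·atm/mol²

From T_c = 8a/(27Rb) and P_c = a/(27b²): a = 27 R² T_c²/(64 P_c).
a = 27×(0.08206)²×(133.5)²/(64×34.66) = 3240.3/2218.2 = 1.461 L²·atm/mol²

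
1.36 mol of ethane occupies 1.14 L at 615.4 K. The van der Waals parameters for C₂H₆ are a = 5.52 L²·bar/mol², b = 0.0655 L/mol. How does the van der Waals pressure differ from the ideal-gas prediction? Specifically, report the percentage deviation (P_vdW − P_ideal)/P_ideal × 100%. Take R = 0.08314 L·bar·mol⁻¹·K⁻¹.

Ideal: P_ideal = nRT/V = (1.36)(0.08314)(615.4)/1.14 = 61.0382 bar
vdW: P = nRT/(V − nb) − a n²/V² = 69.5835/1.05092 − 10.2098/1.29960 = 66.2120 − 7.85611 = 58.3559 bar
% deviation = (58.3559 − 61.0382)/61.0382 × 100% = -4.39%

-4.39 %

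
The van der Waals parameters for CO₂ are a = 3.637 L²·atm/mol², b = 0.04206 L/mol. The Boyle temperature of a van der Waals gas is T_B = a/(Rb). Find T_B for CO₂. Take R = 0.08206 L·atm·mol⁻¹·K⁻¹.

For a van der Waals gas the second virial coefficient B₂ = b − a/(RT) vanishes at T_B = a/(Rb).
T_B = 3.637/(0.08206×0.04206) = 3.637/0.0034514 = 1054 K

T_B ≈ 1054 K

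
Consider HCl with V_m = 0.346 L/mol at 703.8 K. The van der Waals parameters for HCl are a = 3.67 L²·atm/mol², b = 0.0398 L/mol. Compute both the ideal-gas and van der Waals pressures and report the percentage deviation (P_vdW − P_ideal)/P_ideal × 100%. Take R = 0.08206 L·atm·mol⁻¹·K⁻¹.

-5.37 %

Ideal: P_ideal = RT/V_m = (0.08206)(703.8)/0.346 = 166.919 atm
vdW: P = RT/(V_m − b) − a/V_m² = 57.7538/0.306200 − 3.67/0.119716 = 188.615 − 30.6559 = 157.959 atm
% deviation = (157.959 − 166.919)/166.919 × 100% = -5.37%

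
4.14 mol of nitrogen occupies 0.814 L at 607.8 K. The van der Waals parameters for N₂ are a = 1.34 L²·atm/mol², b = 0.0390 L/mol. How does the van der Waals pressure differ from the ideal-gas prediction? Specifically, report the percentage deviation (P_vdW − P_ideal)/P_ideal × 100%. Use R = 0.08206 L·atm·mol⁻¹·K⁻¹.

11.08 %

Ideal: P_ideal = nRT/V = (4.14)(0.08206)(607.8)/0.814 = 253.669 atm
vdW: P = nRT/(V − nb) − a n²/V² = 206.487/0.652540 − 22.9671/0.662596 = 316.436 − 34.6623 = 281.774 atm
% deviation = (281.774 − 253.669)/253.669 × 100% = 11.08%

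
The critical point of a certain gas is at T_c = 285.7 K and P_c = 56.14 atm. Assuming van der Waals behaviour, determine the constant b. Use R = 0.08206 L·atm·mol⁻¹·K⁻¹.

b ≈ 0.05220 L/mol

From T_c = 8a/(27Rb) and P_c = a/(27b²): b = R T_c/(8 P_c).
b = (0.08206)(285.7)/(8×56.14) = 23.445/449.12 = 0.05220 L/mol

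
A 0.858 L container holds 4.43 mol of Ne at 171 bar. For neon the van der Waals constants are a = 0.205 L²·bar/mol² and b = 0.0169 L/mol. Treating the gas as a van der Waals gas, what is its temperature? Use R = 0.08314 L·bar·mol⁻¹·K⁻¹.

T ≈ 375.2 K

T = (P + a n²/V²)(V − nb)/(nR)
P + a n²/V² = 171 + (0.205)(4.43)²/(0.858)² = 176.46 bar
V − nb = 0.858 − (4.43)(0.0169) = 0.78313 L
T = (176.46)(0.78313)/((4.43)(0.08314)) = 375.2 K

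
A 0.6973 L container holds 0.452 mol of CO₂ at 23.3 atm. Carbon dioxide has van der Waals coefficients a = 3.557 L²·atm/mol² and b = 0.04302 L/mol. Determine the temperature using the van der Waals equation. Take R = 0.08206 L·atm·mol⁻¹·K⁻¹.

T ≈ 453.1 K

T = (P + a n²/V²)(V − nb)/(nR)
P + a n²/V² = 23.3 + (3.557)(0.452)²/(0.6973)² = 24.795 atm
V − nb = 0.6973 − (0.452)(0.04302) = 0.67785 L
T = (24.795)(0.67785)/((0.452)(0.08206)) = 453.1 K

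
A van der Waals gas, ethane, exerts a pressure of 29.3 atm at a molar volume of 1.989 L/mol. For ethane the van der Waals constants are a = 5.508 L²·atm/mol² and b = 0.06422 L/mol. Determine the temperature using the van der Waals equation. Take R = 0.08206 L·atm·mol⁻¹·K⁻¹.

T ≈ 719.9 K

T = (P + a/V_m²)(V_m − b)/R
P + a/V_m² = 29.3 + 5.508/(1.989)² = 30.692 atm
V_m − b = 1.989 − 0.06422 = 1.9248 L/mol
T = (30.692)(1.9248)/0.08206 = 719.9 K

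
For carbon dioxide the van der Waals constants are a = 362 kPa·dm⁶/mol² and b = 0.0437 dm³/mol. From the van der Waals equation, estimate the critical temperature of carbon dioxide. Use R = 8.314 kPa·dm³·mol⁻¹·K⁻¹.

T_c ≈ 295.2 K

For a van der Waals gas, T_c = 8a/(27Rb).
T_c = 8×362/(27×8.314×0.0437) = 2896.0/9.8097 = 295.2 K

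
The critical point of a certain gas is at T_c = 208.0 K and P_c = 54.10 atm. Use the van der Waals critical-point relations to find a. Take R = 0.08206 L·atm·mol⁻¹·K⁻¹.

From T_c = 8a/(27Rb) and P_c = a/(27b²): a = 27 R² T_c²/(64 P_c).
a = 27×(0.08206)²×(208.0)²/(64×54.10) = 7866.0/3462.4 = 2.272 L²·atm/mol²

a ≈ 2.272 L²·atm/mol²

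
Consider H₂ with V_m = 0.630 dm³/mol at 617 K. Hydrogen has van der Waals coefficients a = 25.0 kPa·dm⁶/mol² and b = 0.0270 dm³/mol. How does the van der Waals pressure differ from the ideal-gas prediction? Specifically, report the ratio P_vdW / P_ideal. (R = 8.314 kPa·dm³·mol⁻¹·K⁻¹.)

P_vdW / P_ideal ≈ 1.037

Ideal: P_ideal = RT/V_m = (8.314)(617)/0.630 = 8142.44 kPa
vdW: P = RT/(V_m − b) − a/V_m² = 5129.74/0.603000 − 25.0/0.396900 = 8507.03 − 62.9882 = 8444.04 kPa
Ratio = 8444.04/8142.44 = 1.037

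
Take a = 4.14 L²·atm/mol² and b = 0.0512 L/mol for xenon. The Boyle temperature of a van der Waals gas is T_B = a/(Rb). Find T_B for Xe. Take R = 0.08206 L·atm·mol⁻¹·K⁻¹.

For a van der Waals gas the second virial coefficient B₂ = b − a/(RT) vanishes at T_B = a/(Rb).
T_B = 4.14/(0.08206×0.0512) = 4.14/0.0042015 = 985.4 K

T_B ≈ 985.4 K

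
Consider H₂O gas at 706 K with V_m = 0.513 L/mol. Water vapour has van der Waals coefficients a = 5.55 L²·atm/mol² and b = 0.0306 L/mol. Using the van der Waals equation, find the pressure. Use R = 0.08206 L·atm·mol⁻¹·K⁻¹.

P = RT/(V_m − b) − a/V_m²
RT/(V_m − b) = (0.08206)(706)/(0.513 − 0.0306) = 57.934/0.48240 = 120.10 atm
a/V_m² = 5.55/(0.513)² = 21.089 atm
P = 120.10 − 21.089 = 99.01 atm

P ≈ 99.01 atm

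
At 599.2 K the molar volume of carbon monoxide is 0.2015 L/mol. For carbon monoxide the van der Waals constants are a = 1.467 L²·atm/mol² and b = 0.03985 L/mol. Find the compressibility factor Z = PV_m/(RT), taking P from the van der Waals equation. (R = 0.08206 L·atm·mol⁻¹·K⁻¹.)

P = RT/(V_m − b) − a/V_m² = (0.08206)(599.2)/(0.2015 − 0.03985) − 1.467/(0.2015)²
  = 49.170/0.16165 − 36.131 = 304.18 − 36.131 = 268.05 atm
Z = PV_m/(RT) = (268.05)(0.2015)/((0.08206)(599.2)) = 54.012/49.170 = 1.098

Z ≈ 1.098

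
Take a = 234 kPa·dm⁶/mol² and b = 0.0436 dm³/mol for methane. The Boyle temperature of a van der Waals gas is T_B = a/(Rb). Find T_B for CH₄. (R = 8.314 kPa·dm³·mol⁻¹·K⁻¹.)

For a van der Waals gas the second virial coefficient B₂ = b − a/(RT) vanishes at T_B = a/(Rb).
T_B = 234/(8.314×0.0436) = 234/0.36249 = 645.5 K

T_B ≈ 645.5 K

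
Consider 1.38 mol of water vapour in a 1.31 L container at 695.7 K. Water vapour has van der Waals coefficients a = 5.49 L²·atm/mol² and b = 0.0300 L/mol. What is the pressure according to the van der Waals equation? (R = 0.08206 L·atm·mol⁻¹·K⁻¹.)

P = nRT/(V − nb) − a n²/V²
nRT/(V − nb) = (1.38)(0.08206)(695.7)/(1.31 − 1.38×0.0300) = 78.783/1.2686 = 62.102 atm
a n²/V² = (5.49)(1.38)²/(1.31)² = 6.0924 atm
P = 62.102 − 6.0924 = 56.01 atm

P ≈ 56.01 atm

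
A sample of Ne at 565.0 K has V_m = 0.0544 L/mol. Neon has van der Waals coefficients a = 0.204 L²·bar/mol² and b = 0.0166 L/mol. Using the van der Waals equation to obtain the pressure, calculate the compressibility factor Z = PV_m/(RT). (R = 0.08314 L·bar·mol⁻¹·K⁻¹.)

Z ≈ 1.359

P = RT/(V_m − b) − a/V_m² = (0.08314)(565.0)/(0.0544 − 0.0166) − 0.204/(0.0544)²
  = 46.974/0.037800 − 68.934 = 1242.7 − 68.934 = 1173.8 bar
Z = PV_m/(RT) = (1173.8)(0.0544)/((0.08314)(565.0)) = 63.855/46.974 = 1.359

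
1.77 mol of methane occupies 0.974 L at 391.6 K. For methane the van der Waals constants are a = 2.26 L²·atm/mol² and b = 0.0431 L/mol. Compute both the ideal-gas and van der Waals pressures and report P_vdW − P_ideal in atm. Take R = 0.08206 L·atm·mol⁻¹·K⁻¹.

ΔP ≈ -2.501 atm

Ideal: P_ideal = nRT/V = (1.77)(0.08206)(391.6)/0.974 = 58.3967 atm
vdW: P = nRT/(V − nb) − a n²/V² = 56.8784/0.897713 − 7.08035/0.948676 = 63.3592 − 7.46340 = 55.8958 atm
ΔP = 55.8958 − 58.3967 = -2.501 atm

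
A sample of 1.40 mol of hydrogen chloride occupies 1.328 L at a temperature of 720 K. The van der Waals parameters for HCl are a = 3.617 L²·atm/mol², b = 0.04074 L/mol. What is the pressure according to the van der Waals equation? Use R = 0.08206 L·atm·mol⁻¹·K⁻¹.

P = nRT/(V − nb) − a n²/V²
nRT/(V − nb) = (1.40)(0.08206)(720)/(1.328 − 1.40×0.04074) = 82.716/1.2710 = 65.079 atm
a n²/V² = (3.617)(1.40)²/(1.328)² = 4.0198 atm
P = 65.079 − 4.0198 = 61.06 atm

P ≈ 61.06 atm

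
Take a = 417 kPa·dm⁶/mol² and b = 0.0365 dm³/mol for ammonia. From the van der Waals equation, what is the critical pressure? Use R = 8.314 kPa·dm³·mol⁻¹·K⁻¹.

P_c ≈ 11593 kPa

For a van der Waals gas, P_c = a/(27b²).
P_c = 417/(27×(0.0365)²) = 417/0.035971 = 11593 kPa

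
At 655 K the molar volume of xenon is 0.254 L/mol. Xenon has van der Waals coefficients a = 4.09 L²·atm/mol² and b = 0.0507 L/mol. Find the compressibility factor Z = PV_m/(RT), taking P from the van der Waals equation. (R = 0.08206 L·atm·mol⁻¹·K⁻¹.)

P = RT/(V_m − b) − a/V_m² = (0.08206)(655)/(0.254 − 0.0507) − 4.09/(0.254)²
  = 53.749/0.20330 − 63.395 = 264.38 − 63.395 = 200.99 atm
Z = PV_m/(RT) = (200.99)(0.254)/((0.08206)(655)) = 51.051/53.749 = 0.9498

Z ≈ 0.9498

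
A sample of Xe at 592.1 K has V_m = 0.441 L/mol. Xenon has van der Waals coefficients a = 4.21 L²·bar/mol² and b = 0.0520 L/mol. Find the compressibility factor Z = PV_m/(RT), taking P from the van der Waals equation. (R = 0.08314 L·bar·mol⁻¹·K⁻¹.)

Z ≈ 0.9397

P = RT/(V_m − b) − a/V_m² = (0.08314)(592.1)/(0.441 − 0.0520) − 4.21/(0.441)²
  = 49.227/0.38900 − 21.647 = 126.55 − 21.647 = 104.90 bar
Z = PV_m/(RT) = (104.90)(0.441)/((0.08314)(592.1)) = 46.261/49.227 = 0.9397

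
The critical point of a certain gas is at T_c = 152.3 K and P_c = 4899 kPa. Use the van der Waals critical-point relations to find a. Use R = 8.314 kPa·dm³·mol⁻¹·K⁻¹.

From T_c = 8a/(27Rb) and P_c = a/(27b²): a = 27 R² T_c²/(64 P_c).
a = 27×(8.314)²×(152.3)²/(64×4899) = 43289604/313536 = 138.1 kPa·dm⁶/mol²

a ≈ 138.1 kPa·dm⁶/mol²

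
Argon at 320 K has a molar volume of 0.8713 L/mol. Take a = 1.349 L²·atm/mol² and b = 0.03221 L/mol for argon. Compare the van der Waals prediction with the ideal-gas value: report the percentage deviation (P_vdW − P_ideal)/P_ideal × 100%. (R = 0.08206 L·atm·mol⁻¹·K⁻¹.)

Ideal: P_ideal = RT/V_m = (0.08206)(320)/0.8713 = 30.1380 atm
vdW: P = RT/(V_m − b) − a/V_m² = 26.2592/0.839090 − 1.349/0.759164 = 31.2949 − 1.77695 = 29.5180 atm
% deviation = (29.5180 − 30.1380)/30.1380 × 100% = -2.06%

-2.06 %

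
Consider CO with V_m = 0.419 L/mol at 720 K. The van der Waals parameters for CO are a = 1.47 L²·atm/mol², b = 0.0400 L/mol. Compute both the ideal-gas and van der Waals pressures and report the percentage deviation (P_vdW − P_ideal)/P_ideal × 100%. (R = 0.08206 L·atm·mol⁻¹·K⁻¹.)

Ideal: P_ideal = RT/V_m = (0.08206)(720)/0.419 = 141.010 atm
vdW: P = RT/(V_m − b) − a/V_m² = 59.0832/0.379000 − 1.47/0.175561 = 155.892 − 8.37316 = 147.519 atm
% deviation = (147.519 − 141.010)/141.010 × 100% = 4.62%

4.62 %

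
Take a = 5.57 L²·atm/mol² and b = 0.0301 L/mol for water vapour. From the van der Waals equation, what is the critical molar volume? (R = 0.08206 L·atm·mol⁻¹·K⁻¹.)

For a van der Waals gas, V_m,c = 3b.
V_m,c = 3×0.0301 = 0.09030 L/mol

V_m,c ≈ 0.09030 L/mol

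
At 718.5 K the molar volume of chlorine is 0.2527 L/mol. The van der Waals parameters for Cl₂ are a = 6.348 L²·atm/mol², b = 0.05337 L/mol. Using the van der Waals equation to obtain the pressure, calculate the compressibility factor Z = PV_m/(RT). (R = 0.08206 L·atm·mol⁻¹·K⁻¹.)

P = RT/(V_m − b) − a/V_m² = (0.08206)(718.5)/(0.2527 − 0.05337) − 6.348/(0.2527)²
  = 58.960/0.19933 − 99.409 = 295.79 − 99.409 = 196.38 atm
Z = PV_m/(RT) = (196.38)(0.2527)/((0.08206)(718.5)) = 49.625/58.960 = 0.8417

Z ≈ 0.8417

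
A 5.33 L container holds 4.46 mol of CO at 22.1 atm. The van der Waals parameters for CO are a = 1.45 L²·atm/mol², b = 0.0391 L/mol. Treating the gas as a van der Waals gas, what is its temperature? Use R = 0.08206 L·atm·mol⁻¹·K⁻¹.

T = (P + a n²/V²)(V − nb)/(nR)
P + a n²/V² = 22.1 + (1.45)(4.46)²/(5.33)² = 23.115 atm
V − nb = 5.33 − (4.46)(0.0391) = 5.1556 L
T = (23.115)(5.1556)/((4.46)(0.08206)) = 325.6 K

T ≈ 325.6 K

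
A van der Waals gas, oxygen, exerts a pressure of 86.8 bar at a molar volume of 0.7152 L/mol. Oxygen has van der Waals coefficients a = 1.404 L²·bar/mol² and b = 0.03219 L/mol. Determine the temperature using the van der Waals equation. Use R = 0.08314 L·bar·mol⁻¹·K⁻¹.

T ≈ 735.6 K

T = (P + a/V_m²)(V_m − b)/R
P + a/V_m² = 86.8 + 1.404/(0.7152)² = 89.545 bar
V_m − b = 0.7152 − 0.03219 = 0.68301 L/mol
T = (89.545)(0.68301)/0.08314 = 735.6 K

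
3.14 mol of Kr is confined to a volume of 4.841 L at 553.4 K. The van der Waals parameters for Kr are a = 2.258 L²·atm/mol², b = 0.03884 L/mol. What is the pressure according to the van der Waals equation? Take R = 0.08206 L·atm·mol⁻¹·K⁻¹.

P = nRT/(V − nb) − a n²/V²
nRT/(V − nb) = (3.14)(0.08206)(553.4)/(4.841 − 3.14×0.03884) = 142.59/4.7190 = 30.216 atm
a n²/V² = (2.258)(3.14)²/(4.841)² = 0.94998 atm
P = 30.216 − 0.94998 = 29.27 atm

P ≈ 29.27 atm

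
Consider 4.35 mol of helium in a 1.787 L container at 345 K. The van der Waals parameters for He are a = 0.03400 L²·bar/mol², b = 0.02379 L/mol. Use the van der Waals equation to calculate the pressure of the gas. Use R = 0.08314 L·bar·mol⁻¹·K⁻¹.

P ≈ 73.91 bar

P = nRT/(V − nb) − a n²/V²
nRT/(V − nb) = (4.35)(0.08314)(345)/(1.787 − 4.35×0.02379) = 124.77/1.6835 = 74.113 bar
a n²/V² = (0.03400)(4.35)²/(1.787)² = 0.20147 bar
P = 74.113 − 0.20147 = 73.91 bar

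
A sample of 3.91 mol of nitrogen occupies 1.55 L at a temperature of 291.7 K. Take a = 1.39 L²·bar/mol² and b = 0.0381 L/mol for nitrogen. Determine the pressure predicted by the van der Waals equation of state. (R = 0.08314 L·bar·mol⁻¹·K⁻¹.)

P = nRT/(V − nb) − a n²/V²
nRT/(V − nb) = (3.91)(0.08314)(291.7)/(1.55 − 3.91×0.0381) = 94.825/1.4010 = 67.684 bar
a n²/V² = (1.39)(3.91)²/(1.55)² = 8.8451 bar
P = 67.684 − 8.8451 = 58.84 bar

P ≈ 58.84 bar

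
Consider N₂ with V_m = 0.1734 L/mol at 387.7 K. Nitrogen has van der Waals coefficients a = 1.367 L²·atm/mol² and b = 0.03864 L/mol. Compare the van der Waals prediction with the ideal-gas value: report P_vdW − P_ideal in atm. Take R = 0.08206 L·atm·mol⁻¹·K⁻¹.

ΔP ≈ 7.14 atm

Ideal: P_ideal = RT/V_m = (0.08206)(387.7)/0.1734 = 183.476 atm
vdW: P = RT/(V_m − b) − a/V_m² = 31.8147/0.134760 − 1.367/0.0300676 = 236.084 − 45.4642 = 190.620 atm
ΔP = 190.620 − 183.476 = 7.14 atm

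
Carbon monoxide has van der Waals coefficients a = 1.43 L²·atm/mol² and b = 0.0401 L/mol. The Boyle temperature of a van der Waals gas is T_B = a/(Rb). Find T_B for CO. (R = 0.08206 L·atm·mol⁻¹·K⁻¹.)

For a van der Waals gas the second virial coefficient B₂ = b − a/(RT) vanishes at T_B = a/(Rb).
T_B = 1.43/(0.08206×0.0401) = 1.43/0.0032906 = 434.6 K

T_B ≈ 434.6 K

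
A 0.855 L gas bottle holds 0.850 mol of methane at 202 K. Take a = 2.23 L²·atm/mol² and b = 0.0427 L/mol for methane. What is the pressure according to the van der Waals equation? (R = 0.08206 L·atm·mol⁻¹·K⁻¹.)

P = nRT/(V − nb) − a n²/V²
nRT/(V − nb) = (0.850)(0.08206)(202)/(0.855 − 0.850×0.0427) = 14.090/0.81871 = 17.210 atm
a n²/V² = (2.23)(0.850)²/(0.855)² = 2.2040 atm
P = 17.210 − 2.2040 = 15.01 atm

P ≈ 15.01 atm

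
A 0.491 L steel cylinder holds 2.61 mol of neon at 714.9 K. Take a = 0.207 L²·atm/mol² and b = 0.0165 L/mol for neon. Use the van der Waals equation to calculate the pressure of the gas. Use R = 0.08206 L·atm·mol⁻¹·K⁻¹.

P ≈ 336.0 atm

P = nRT/(V − nb) − a n²/V²
nRT/(V − nb) = (2.61)(0.08206)(714.9)/(0.491 − 2.61×0.0165) = 153.11/0.44794 = 341.81 atm
a n²/V² = (0.207)(2.61)²/(0.491)² = 5.8491 atm
P = 341.81 − 5.8491 = 336.0 atm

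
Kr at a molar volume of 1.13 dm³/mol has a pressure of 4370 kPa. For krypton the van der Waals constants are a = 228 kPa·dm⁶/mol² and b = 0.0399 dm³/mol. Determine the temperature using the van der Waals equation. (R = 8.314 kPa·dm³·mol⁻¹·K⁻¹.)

T ≈ 596.4 K

T = (P + a/V_m²)(V_m − b)/R
P + a/V_m² = 4370 + 228/(1.13)² = 4548.6 kPa
V_m − b = 1.13 − 0.0399 = 1.0901 dm³/mol
T = (4548.6)(1.0901)/8.314 = 596.4 K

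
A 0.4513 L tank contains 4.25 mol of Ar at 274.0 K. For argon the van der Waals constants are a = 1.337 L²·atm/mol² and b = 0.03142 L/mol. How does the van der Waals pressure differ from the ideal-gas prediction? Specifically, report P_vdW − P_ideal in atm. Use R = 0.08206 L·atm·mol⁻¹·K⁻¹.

Ideal: P_ideal = nRT/V = (4.25)(0.08206)(274.0)/0.4513 = 211.741 atm
vdW: P = nRT/(V − nb) − a n²/V² = 95.5589/0.317765 − 24.1496/0.203672 = 300.722 − 118.571 = 182.151 atm
ΔP = 182.151 − 211.741 = -29.59 atm

ΔP ≈ -29.59 atm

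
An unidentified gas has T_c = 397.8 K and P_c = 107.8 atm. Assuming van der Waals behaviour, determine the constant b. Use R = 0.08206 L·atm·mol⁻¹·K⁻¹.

b ≈ 0.03785 L/mol

From T_c = 8a/(27Rb) and P_c = a/(27b²): b = R T_c/(8 P_c).
b = (0.08206)(397.8)/(8×107.8) = 32.643/862.40 = 0.03785 L/mol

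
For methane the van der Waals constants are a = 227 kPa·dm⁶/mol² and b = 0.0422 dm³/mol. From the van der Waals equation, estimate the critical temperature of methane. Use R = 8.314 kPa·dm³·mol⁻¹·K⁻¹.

For a van der Waals gas, T_c = 8a/(27Rb).
T_c = 8×227/(27×8.314×0.0422) = 1816.0/9.4730 = 191.7 K

T_c ≈ 191.7 K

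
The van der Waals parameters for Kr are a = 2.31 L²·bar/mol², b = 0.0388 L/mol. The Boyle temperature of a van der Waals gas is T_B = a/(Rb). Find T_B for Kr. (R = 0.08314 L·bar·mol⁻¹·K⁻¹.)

T_B ≈ 716.1 K

For a van der Waals gas the second virial coefficient B₂ = b − a/(RT) vanishes at T_B = a/(Rb).
T_B = 2.31/(0.08314×0.0388) = 2.31/0.0032258 = 716.1 K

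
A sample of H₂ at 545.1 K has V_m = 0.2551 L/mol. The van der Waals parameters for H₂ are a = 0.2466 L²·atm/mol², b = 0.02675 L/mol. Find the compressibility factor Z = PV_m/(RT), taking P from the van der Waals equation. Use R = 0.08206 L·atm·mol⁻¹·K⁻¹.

P = RT/(V_m − b) − a/V_m² = (0.08206)(545.1)/(0.2551 − 0.02675) − 0.2466/(0.2551)²
  = 44.731/0.22835 − 3.7894 = 195.89 − 3.7894 = 192.10 atm
Z = PV_m/(RT) = (192.10)(0.2551)/((0.08206)(545.1)) = 49.005/44.731 = 1.096

Z ≈ 1.096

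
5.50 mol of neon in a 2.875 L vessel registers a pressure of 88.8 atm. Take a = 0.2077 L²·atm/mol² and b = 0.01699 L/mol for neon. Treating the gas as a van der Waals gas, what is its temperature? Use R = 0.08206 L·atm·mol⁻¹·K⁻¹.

T ≈ 552.0 K

T = (P + a n²/V²)(V − nb)/(nR)
P + a n²/V² = 88.8 + (0.2077)(5.50)²/(2.875)² = 89.560 atm
V − nb = 2.875 − (5.50)(0.01699) = 2.7816 L
T = (89.560)(2.7816)/((5.50)(0.08206)) = 552.0 K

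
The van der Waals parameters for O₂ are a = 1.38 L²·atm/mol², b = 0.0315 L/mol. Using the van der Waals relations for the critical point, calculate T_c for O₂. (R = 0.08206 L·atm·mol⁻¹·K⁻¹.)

For a van der Waals gas, T_c = 8a/(27Rb).
T_c = 8×1.38/(27×0.08206×0.0315) = 11.040/0.069792 = 158.2 K

T_c ≈ 158.2 K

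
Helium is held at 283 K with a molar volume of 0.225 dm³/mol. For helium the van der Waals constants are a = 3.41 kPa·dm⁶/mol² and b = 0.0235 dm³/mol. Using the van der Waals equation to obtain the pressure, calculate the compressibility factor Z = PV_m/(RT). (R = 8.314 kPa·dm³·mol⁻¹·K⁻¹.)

P = RT/(V_m − b) − a/V_m² = (8.314)(283)/(0.225 − 0.0235) − 3.41/(0.225)²
  = 2352.9/0.20150 − 67.358 = 11677 − 67.358 = 11610 kPa
Z = PV_m/(RT) = (11610)(0.225)/((8.314)(283)) = 2612.3/2352.9 = 1.110

Z ≈ 1.110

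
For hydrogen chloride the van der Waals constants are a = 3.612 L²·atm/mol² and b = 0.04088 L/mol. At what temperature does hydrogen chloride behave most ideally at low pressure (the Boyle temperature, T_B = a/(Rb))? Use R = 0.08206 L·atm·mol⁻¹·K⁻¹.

T_B ≈ 1077 K

For a van der Waals gas the second virial coefficient B₂ = b − a/(RT) vanishes at T_B = a/(Rb).
T_B = 3.612/(0.08206×0.04088) = 3.612/0.0033546 = 1077 K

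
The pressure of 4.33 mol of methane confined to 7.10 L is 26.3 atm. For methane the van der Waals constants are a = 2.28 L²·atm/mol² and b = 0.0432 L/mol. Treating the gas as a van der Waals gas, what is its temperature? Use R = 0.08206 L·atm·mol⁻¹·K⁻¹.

T ≈ 528.2 K

T = (P + a n²/V²)(V − nb)/(nR)
P + a n²/V² = 26.3 + (2.28)(4.33)²/(7.10)² = 27.148 atm
V − nb = 7.10 − (4.33)(0.0432) = 6.9129 L
T = (27.148)(6.9129)/((4.33)(0.08206)) = 528.2 K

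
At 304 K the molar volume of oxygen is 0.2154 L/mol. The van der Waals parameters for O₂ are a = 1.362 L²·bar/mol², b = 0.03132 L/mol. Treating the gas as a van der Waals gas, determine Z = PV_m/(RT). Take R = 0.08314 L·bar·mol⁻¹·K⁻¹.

Z ≈ 0.9200

P = RT/(V_m − b) − a/V_m² = (0.08314)(304)/(0.2154 − 0.03132) − 1.362/(0.2154)²
  = 25.275/0.18408 − 29.355 = 137.30 − 29.355 = 107.95 bar
Z = PV_m/(RT) = (107.95)(0.2154)/((0.08314)(304)) = 23.252/25.275 = 0.9200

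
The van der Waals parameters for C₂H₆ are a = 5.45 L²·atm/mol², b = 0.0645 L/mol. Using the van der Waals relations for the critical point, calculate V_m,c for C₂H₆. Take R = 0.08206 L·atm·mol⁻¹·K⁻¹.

For a van der Waals gas, V_m,c = 3b.
V_m,c = 3×0.0645 = 0.1935 L/mol

V_m,c ≈ 0.1935 L/mol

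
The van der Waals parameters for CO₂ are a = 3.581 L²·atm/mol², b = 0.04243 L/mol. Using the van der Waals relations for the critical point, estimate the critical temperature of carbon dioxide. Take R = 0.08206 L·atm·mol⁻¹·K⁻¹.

T_c ≈ 304.7 K

For a van der Waals gas, T_c = 8a/(27Rb).
T_c = 8×3.581/(27×0.08206×0.04243) = 28.648/0.094009 = 304.7 K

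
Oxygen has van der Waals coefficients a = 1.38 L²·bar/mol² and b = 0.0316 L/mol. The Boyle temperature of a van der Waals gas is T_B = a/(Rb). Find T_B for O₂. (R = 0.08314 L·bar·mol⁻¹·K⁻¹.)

T_B ≈ 525.3 K

For a van der Waals gas the second virial coefficient B₂ = b − a/(RT) vanishes at T_B = a/(Rb).
T_B = 1.38/(0.08314×0.0316) = 1.38/0.0026272 = 525.3 K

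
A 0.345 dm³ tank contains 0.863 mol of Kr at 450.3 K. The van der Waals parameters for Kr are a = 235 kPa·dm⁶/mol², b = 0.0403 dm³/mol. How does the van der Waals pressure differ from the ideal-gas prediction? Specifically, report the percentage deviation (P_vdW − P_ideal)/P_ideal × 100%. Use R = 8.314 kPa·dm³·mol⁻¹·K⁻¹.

-4.49 %

Ideal: P_ideal = nRT/V = (0.863)(8.314)(450.3)/0.345 = 9364.91 kPa
vdW: P = nRT/(V − nb) − a n²/V² = 3230.89/0.310221 − 175.021/0.119025 = 10414.8 − 1470.46 = 8944.3 kPa
% deviation = (8944.3 − 9364.91)/9364.91 × 100% = -4.49%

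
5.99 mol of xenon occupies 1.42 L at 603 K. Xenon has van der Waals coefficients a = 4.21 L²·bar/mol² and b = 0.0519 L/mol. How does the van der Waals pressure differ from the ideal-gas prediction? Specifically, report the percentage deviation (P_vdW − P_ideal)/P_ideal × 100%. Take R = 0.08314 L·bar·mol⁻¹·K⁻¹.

Ideal: P_ideal = nRT/V = (5.99)(0.08314)(603)/1.42 = 211.478 bar
vdW: P = nRT/(V − nb) − a n²/V² = 300.299/1.10912 − 151.055/2.01640 = 270.754 − 74.9132 = 195.841 bar
% deviation = (195.841 − 211.478)/211.478 × 100% = -7.39%

-7.39 %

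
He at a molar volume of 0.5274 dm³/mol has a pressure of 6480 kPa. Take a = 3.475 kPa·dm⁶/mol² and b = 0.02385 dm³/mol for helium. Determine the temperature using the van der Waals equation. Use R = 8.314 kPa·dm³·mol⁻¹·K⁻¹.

T = (P + a/V_m²)(V_m − b)/R
P + a/V_m² = 6480 + 3.475/(0.5274)² = 6492.5 kPa
V_m − b = 0.5274 − 0.02385 = 0.50355 dm³/mol
T = (6492.5)(0.50355)/8.314 = 393.2 K

T ≈ 393.2 K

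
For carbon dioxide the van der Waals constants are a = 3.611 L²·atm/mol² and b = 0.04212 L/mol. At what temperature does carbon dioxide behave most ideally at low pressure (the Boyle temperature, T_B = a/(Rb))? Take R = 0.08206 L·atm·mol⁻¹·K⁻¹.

T_B ≈ 1045 K

For a van der Waals gas the second virial coefficient B₂ = b − a/(RT) vanishes at T_B = a/(Rb).
T_B = 3.611/(0.08206×0.04212) = 3.611/0.0034564 = 1045 K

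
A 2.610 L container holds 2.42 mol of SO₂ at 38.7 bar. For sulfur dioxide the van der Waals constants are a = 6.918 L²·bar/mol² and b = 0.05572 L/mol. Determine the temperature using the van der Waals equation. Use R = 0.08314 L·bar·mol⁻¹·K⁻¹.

T = (P + a n²/V²)(V − nb)/(nR)
P + a n²/V² = 38.7 + (6.918)(2.42)²/(2.610)² = 44.647 bar
V − nb = 2.610 − (2.42)(0.05572) = 2.4752 L
T = (44.647)(2.4752)/((2.42)(0.08314)) = 549.3 K

T ≈ 549.3 K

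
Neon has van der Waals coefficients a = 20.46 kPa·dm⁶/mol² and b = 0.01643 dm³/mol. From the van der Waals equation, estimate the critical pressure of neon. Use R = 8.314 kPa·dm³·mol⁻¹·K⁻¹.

P_c ≈ 2807 kPa

For a van der Waals gas, P_c = a/(27b²).
P_c = 20.46/(27×(0.01643)²) = 20.46/0.0072885 = 2807 kPa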